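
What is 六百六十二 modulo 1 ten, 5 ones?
Convert 六百六十二 (Chinese numeral) → 6×100 + 6×10 + 2 = 662 (decimal)
Convert 1 ten, 5 ones (place-value notation) → 1×10 + 5 = 15 (decimal)
Compute 662 mod 15 = 2
2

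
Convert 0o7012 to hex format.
Convert 0o7012 (octal) → 7×512 + 1×8 + 2 = 3594 (decimal)
Convert 3594 (decimal) → 3594 = 14×256 + 10 → 0xE0A (hexadecimal)
0xE0A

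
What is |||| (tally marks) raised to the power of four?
Convert |||| (tally marks) → 4 (decimal)
Convert four (English words) → 4 (decimal)
Compute 4 ^ 4 = 256
256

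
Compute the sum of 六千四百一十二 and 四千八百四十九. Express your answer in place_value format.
Convert 六千四百一十二 (Chinese numeral) → 6×1000 + 4×100 + 1×10 + 2 = 6412 (decimal)
Convert 四千八百四十九 (Chinese numeral) → 4×1000 + 8×100 + 4×10 + 9 = 4849 (decimal)
Compute 6412 + 4849 = 11261
Convert 11261 (decimal) → 11261 = 11×1000 + 2×100 + 6×10 + 1 → 11 thousands, 2 hundreds, 6 tens, 1 one (place-value notation)
11 thousands, 2 hundreds, 6 tens, 1 one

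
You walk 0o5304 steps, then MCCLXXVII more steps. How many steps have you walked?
Convert 0o5304 (octal) → 5×512 + 3×64 + 4 = 2756 (decimal)
Convert MCCLXXVII (Roman numeral) → 1000 + 100 + 100 + 50 + 10 + 10 + 5 + 1 + 1 = 1277 (decimal)
Compute 2756 + 1277 = 4033
4033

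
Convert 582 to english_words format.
Convert 582 (decimal) → 582 = 5×100 + 82 → five hundred eighty-two (English words)
five hundred eighty-two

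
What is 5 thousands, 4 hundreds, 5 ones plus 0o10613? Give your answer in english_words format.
Convert 5 thousands, 4 hundreds, 5 ones (place-value notation) → 5×1000 + 4×100 + 5 = 5405 (decimal)
Convert 0o10613 (octal) → 1×4096 + 6×64 + 1×8 + 3 = 4491 (decimal)
Compute 5405 + 4491 = 9896
Convert 9896 (decimal) → 9896 = 9×1000 + 8×100 + 96 → nine thousand eight hundred ninety-six (English words)
nine thousand eight hundred ninety-six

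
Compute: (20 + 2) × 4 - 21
Parentheses first: 20 + 2 = 22
Multiply: 22 × 4 = 88
Subtract: 88 - 21 = 67
67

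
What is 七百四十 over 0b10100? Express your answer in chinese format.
Convert 七百四十 (Chinese numeral) → 7×100 + 4×10 = 740 (decimal)
Convert 0b10100 (binary) → 16 + 4 = 20 (decimal)
Compute 740 ÷ 20 = 37
Convert 37 (decimal) → 37 = 3×10 + 7 → 三十七 (Chinese numeral)
三十七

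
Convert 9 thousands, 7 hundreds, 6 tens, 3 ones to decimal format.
Convert 9 thousands, 7 hundreds, 6 tens, 3 ones (place-value notation) → 9×1000 + 7×100 + 6×10 + 3 = 9763 (decimal)
9763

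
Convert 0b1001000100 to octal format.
Convert 0b1001000100 (binary) → 512 + 64 + 4 = 580 (decimal)
Convert 580 (decimal) → 580 = 1×512 + 1×64 + 4 → 0o1104 (octal)
0o1104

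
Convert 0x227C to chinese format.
Convert 0x227C (hexadecimal) → 2×4096 + 2×256 + 7×16 + 12 = 8828 (decimal)
Convert 8828 (decimal) → 8828 = 8×1000 + 8×100 + 2×10 + 8 → 八千八百二十八 (Chinese numeral)
八千八百二十八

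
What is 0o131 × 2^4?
Convert 0o131 (octal) → 1×64 + 3×8 + 1 = 89 (decimal)
Convert 2^4 (power) → 16 (decimal)
Compute 89 × 16 = 1424
1424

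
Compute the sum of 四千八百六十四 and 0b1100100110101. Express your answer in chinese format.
Convert 四千八百六十四 (Chinese numeral) → 4×1000 + 8×100 + 6×10 + 4 = 4864 (decimal)
Convert 0b1100100110101 (binary) → 4096 + 2048 + 256 + 32 + 16 + 4 + 1 = 6453 (decimal)
Compute 4864 + 6453 = 11317
Convert 11317 (decimal) → 11317 = 1×10000 + 1×1000 + 3×100 + 1×10 + 7 → 一万一千三百一十七 (Chinese numeral)
一万一千三百一十七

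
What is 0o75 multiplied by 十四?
Convert 0o75 (octal) → 7×8 + 5 = 61 (decimal)
Convert 十四 (Chinese numeral) → 1×10 + 4 = 14 (decimal)
Compute 61 × 14 = 854
854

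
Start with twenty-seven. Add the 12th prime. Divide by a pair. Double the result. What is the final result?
Convert twenty-seven (English words) → 27 (decimal)
Start: 27
Convert the 12th prime (prime index) → 37 (decimal)
27 + 37 = 64
Convert a pair (colloquial) → 2 (decimal)
64 ÷ 2 = 32
32 × 2 = 64
64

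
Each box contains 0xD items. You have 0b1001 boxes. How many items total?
Convert 0xD (hexadecimal) → 13 (decimal)
Convert 0b1001 (binary) → 8 + 1 = 9 (decimal)
Compute 13 × 9 = 117
117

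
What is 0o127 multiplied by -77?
Convert 0o127 (octal) → 1×64 + 2×8 + 7 = 87 (decimal)
Compute 87 × -77 = -6699
-6699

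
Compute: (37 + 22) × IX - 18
Convert IX (Roman numeral) → 9 (decimal)
Expression in decimal: (37 + 22) × 9 - 18
Parentheses first: 37 + 22 = 59
Multiply: 59 × 9 = 531
Subtract: 531 - 18 = 513
513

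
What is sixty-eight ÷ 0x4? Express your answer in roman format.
Convert sixty-eight (English words) → 68 (decimal)
Convert 0x4 (hexadecimal) → 4 (decimal)
Compute 68 ÷ 4 = 17
Convert 17 (decimal) → 17 = 10 + 5 + 1 + 1 → XVII (Roman numeral)
XVII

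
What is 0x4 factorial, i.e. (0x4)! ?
Convert 0x4 (hexadecimal) → 4 (decimal)
Compute 4! = 24
24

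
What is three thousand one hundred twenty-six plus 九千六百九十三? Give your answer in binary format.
Convert three thousand one hundred twenty-six (English words) → 3×1000 + 1×100 + 26 = 3126 (decimal)
Convert 九千六百九十三 (Chinese numeral) → 9×1000 + 6×100 + 9×10 + 3 = 9693 (decimal)
Compute 3126 + 9693 = 12819
Convert 12819 (decimal) → 12819 = 8192 + 4096 + 512 + 16 + 2 + 1 → 0b11001000010011 (binary)
0b11001000010011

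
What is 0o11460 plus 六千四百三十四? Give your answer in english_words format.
Convert 0o11460 (octal) → 1×4096 + 1×512 + 4×64 + 6×8 = 4912 (decimal)
Convert 六千四百三十四 (Chinese numeral) → 6×1000 + 4×100 + 3×10 + 4 = 6434 (decimal)
Compute 4912 + 6434 = 11346
Convert 11346 (decimal) → 11346 = 11×1000 + 3×100 + 46 → eleven thousand three hundred forty-six (English words)
eleven thousand three hundred forty-six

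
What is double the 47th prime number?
The 47th prime number = 211
Compute 211 × 2 = 422
422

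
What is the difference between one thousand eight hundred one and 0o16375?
Convert one thousand eight hundred one (English words) → 1×1000 + 8×100 + 1 = 1801 (decimal)
Convert 0o16375 (octal) → 1×4096 + 6×512 + 3×64 + 7×8 + 5 = 7421 (decimal)
Difference: |1801 - 7421| = 5620
5620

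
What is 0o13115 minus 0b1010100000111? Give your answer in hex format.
Convert 0o13115 (octal) → 1×4096 + 3×512 + 1×64 + 1×8 + 5 = 5709 (decimal)
Convert 0b1010100000111 (binary) → 4096 + 1024 + 256 + 4 + 2 + 1 = 5383 (decimal)
Compute 5709 - 5383 = 326
Convert 326 (decimal) → 326 = 1×256 + 4×16 + 6 → 0x146 (hexadecimal)
0x146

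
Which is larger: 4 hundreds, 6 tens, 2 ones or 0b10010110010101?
Convert 4 hundreds, 6 tens, 2 ones (place-value notation) → 4×100 + 6×10 + 2 = 462 (decimal)
Convert 0b10010110010101 (binary) → 8192 + 1024 + 256 + 128 + 16 + 4 + 1 = 9621 (decimal)
Compare 462 vs 9621: larger = 9621
9621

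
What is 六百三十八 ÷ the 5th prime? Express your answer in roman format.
Convert 六百三十八 (Chinese numeral) → 6×100 + 3×10 + 8 = 638 (decimal)
Convert the 5th prime (prime index) → 11 (decimal)
Compute 638 ÷ 11 = 58
Convert 58 (decimal) → 58 = 50 + 5 + 1 + 1 + 1 → LVIII (Roman numeral)
LVIII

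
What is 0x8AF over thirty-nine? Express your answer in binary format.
Convert 0x8AF (hexadecimal) → 8×256 + 10×16 + 15 = 2223 (decimal)
Convert thirty-nine (English words) → 39 (decimal)
Compute 2223 ÷ 39 = 57
Convert 57 (decimal) → 57 = 32 + 16 + 8 + 1 → 0b111001 (binary)
0b111001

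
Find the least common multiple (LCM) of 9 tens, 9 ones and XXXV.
Convert 9 tens, 9 ones (place-value notation) → 9×10 + 9 = 99 (decimal)
Convert XXXV (Roman numeral) → 10 + 10 + 10 + 5 = 35 (decimal)
Compute lcm(99, 35) = 3465
3465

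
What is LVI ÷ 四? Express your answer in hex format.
Convert LVI (Roman numeral) → 50 + 5 + 1 = 56 (decimal)
Convert 四 (Chinese numeral) → 4 (decimal)
Compute 56 ÷ 4 = 14
Convert 14 (decimal) → 0xE (hexadecimal)
0xE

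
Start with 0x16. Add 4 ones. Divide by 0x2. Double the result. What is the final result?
Convert 0x16 (hexadecimal) → 1×16 + 6 = 22 (decimal)
Start: 22
Convert 4 ones (place-value notation) → 4 (decimal)
22 + 4 = 26
Convert 0x2 (hexadecimal) → 2 (decimal)
26 ÷ 2 = 13
13 × 2 = 26
26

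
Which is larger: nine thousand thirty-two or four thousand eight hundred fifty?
Convert nine thousand thirty-two (English words) → 9×1000 + 32 = 9032 (decimal)
Convert four thousand eight hundred fifty (English words) → 4×1000 + 8×100 + 50 = 4850 (decimal)
Compare 9032 vs 4850: larger = 9032
9032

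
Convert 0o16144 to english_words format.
Convert 0o16144 (octal) → 1×4096 + 6×512 + 1×64 + 4×8 + 4 = 7268 (decimal)
Convert 7268 (decimal) → 7268 = 7×1000 + 2×100 + 68 → seven thousand two hundred sixty-eight (English words)
seven thousand two hundred sixty-eight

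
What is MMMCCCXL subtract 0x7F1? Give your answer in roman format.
Convert MMMCCCXL (Roman numeral) → 1000 + 1000 + 1000 + 100 + 100 + 100 + 40 = 3340 (decimal)
Convert 0x7F1 (hexadecimal) → 7×256 + 15×16 + 1 = 2033 (decimal)
Compute 3340 - 2033 = 1307
Convert 1307 (decimal) → 1307 = 1000 + 100 + 100 + 100 + 5 + 1 + 1 → MCCCVII (Roman numeral)
MCCCVII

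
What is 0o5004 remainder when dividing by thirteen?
Convert 0o5004 (octal) → 5×512 + 4 = 2564 (decimal)
Convert thirteen (English words) → 13 (decimal)
Compute 2564 mod 13 = 3
3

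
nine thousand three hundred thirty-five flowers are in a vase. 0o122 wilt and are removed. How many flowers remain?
Convert nine thousand three hundred thirty-five (English words) → 9×1000 + 3×100 + 35 = 9335 (decimal)
Convert 0o122 (octal) → 1×64 + 2×8 + 2 = 82 (decimal)
Compute 9335 - 82 = 9253
9253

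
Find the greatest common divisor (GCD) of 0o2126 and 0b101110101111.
Convert 0o2126 (octal) → 2×512 + 1×64 + 2×8 + 6 = 1110 (decimal)
Convert 0b101110101111 (binary) → 2048 + 512 + 256 + 128 + 32 + 8 + 4 + 2 + 1 = 2991 (decimal)
Compute gcd(1110, 2991) = 3
3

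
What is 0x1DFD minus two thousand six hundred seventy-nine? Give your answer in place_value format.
Convert 0x1DFD (hexadecimal) → 1×4096 + 13×256 + 15×16 + 13 = 7677 (decimal)
Convert two thousand six hundred seventy-nine (English words) → 2×1000 + 6×100 + 79 = 2679 (decimal)
Compute 7677 - 2679 = 4998
Convert 4998 (decimal) → 4998 = 4×1000 + 9×100 + 9×10 + 8 → 4 thousands, 9 hundreds, 9 tens, 8 ones (place-value notation)
4 thousands, 9 hundreds, 9 tens, 8 ones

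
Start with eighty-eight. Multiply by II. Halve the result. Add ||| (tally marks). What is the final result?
Convert eighty-eight (English words) → 88 (decimal)
Start: 88
Convert II (Roman numeral) → 1 + 1 = 2 (decimal)
88 × 2 = 176
176 ÷ 2 = 88
Convert ||| (tally marks) → 3 (decimal)
88 + 3 = 91
91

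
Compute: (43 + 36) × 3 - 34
Parentheses first: 43 + 36 = 79
Multiply: 79 × 3 = 237
Subtract: 237 - 34 = 203
203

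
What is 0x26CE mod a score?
Convert 0x26CE (hexadecimal) → 2×4096 + 6×256 + 12×16 + 14 = 9934 (decimal)
Convert a score (colloquial) → 20 (decimal)
Compute 9934 mod 20 = 14
14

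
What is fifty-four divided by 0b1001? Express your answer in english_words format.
Convert fifty-four (English words) → 54 (decimal)
Convert 0b1001 (binary) → 8 + 1 = 9 (decimal)
Compute 54 ÷ 9 = 6
Convert 6 (decimal) → six (English words)
six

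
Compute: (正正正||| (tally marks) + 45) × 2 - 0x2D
Convert 正正正||| (tally marks) → 5 + 5 + 5 + 3 = 18 (decimal)
Convert 0x2D (hexadecimal) → 2×16 + 13 = 45 (decimal)
Expression in decimal: (18 + 45) × 2 - 45
Parentheses first: 18 + 45 = 63
Multiply: 63 × 2 = 126
Subtract: 126 - 45 = 81
81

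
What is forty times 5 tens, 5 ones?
Convert forty (English words) → 40 (decimal)
Convert 5 tens, 5 ones (place-value notation) → 5×10 + 5 = 55 (decimal)
Compute 40 × 55 = 2200
2200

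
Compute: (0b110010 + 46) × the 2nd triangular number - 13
Convert 0b110010 (binary) → 32 + 16 + 2 = 50 (decimal)
Convert the 2nd triangular number (triangular index) → 2×3/2 = 3 (decimal)
Expression in decimal: (50 + 46) × 3 - 13
Parentheses first: 50 + 46 = 96
Multiply: 96 × 3 = 288
Subtract: 288 - 13 = 275
275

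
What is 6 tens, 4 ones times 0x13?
Convert 6 tens, 4 ones (place-value notation) → 6×10 + 4 = 64 (decimal)
Convert 0x13 (hexadecimal) → 1×16 + 3 = 19 (decimal)
Compute 64 × 19 = 1216
1216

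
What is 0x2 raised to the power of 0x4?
Convert 0x2 (hexadecimal) → 2 (decimal)
Convert 0x4 (hexadecimal) → 4 (decimal)
Compute 2 ^ 4 = 16
16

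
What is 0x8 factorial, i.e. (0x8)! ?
Convert 0x8 (hexadecimal) → 8 (decimal)
Compute 8! = 40320
40320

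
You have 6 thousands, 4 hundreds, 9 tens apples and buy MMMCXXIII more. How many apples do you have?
Convert 6 thousands, 4 hundreds, 9 tens (place-value notation) → 6×1000 + 4×100 + 9×10 = 6490 (decimal)
Convert MMMCXXIII (Roman numeral) → 1000 + 1000 + 1000 + 100 + 10 + 10 + 1 + 1 + 1 = 3123 (decimal)
Compute 6490 + 3123 = 9613
9613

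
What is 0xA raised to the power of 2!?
Convert 0xA (hexadecimal) → 10 (decimal)
Convert 2! (factorial) → 2 (decimal)
Compute 10 ^ 2 = 100
100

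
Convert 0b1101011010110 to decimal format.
Convert 0b1101011010110 (binary) → 4096 + 2048 + 512 + 128 + 64 + 16 + 4 + 2 = 6870 (decimal)
6870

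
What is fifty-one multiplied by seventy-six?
Convert fifty-one (English words) → 51 (decimal)
Convert seventy-six (English words) → 76 (decimal)
Compute 51 × 76 = 3876
3876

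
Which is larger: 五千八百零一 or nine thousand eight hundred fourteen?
Convert 五千八百零一 (Chinese numeral) → 5×1000 + 8×100 + 1 = 5801 (decimal)
Convert nine thousand eight hundred fourteen (English words) → 9×1000 + 8×100 + 14 = 9814 (decimal)
Compare 5801 vs 9814: larger = 9814
9814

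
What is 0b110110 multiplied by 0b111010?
Convert 0b110110 (binary) → 32 + 16 + 4 + 2 = 54 (decimal)
Convert 0b111010 (binary) → 32 + 16 + 8 + 2 = 58 (decimal)
Compute 54 × 58 = 3132
3132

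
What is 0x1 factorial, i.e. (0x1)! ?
Convert 0x1 (hexadecimal) → 1 (decimal)
Compute 1! = 1
1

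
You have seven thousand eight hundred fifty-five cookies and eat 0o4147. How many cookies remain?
Convert seven thousand eight hundred fifty-five (English words) → 7×1000 + 8×100 + 55 = 7855 (decimal)
Convert 0o4147 (octal) → 4×512 + 1×64 + 4×8 + 7 = 2151 (decimal)
Compute 7855 - 2151 = 5704
5704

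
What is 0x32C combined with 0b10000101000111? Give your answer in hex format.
Convert 0x32C (hexadecimal) → 3×256 + 2×16 + 12 = 812 (decimal)
Convert 0b10000101000111 (binary) → 8192 + 256 + 64 + 4 + 2 + 1 = 8519 (decimal)
Compute 812 + 8519 = 9331
Convert 9331 (decimal) → 9331 = 2×4096 + 4×256 + 7×16 + 3 → 0x2473 (hexadecimal)
0x2473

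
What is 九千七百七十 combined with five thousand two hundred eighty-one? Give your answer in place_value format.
Convert 九千七百七十 (Chinese numeral) → 9×1000 + 7×100 + 7×10 = 9770 (decimal)
Convert five thousand two hundred eighty-one (English words) → 5×1000 + 2×100 + 81 = 5281 (decimal)
Compute 9770 + 5281 = 15051
Convert 15051 (decimal) → 15051 = 15×1000 + 5×10 + 1 → 15 thousands, 5 tens, 1 one (place-value notation)
15 thousands, 5 tens, 1 one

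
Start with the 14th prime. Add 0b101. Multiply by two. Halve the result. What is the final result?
Convert the 14th prime (prime index) → 43 (decimal)
Start: 43
Convert 0b101 (binary) → 4 + 1 = 5 (decimal)
43 + 5 = 48
Convert two (English words) → 2 (decimal)
48 × 2 = 96
96 ÷ 2 = 48
48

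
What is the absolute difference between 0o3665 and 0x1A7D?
Convert 0o3665 (octal) → 3×512 + 6×64 + 6×8 + 5 = 1973 (decimal)
Convert 0x1A7D (hexadecimal) → 1×4096 + 10×256 + 7×16 + 13 = 6781 (decimal)
Compute |1973 - 6781| = 4808
4808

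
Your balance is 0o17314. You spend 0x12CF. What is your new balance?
Convert 0o17314 (octal) → 1×4096 + 7×512 + 3×64 + 1×8 + 4 = 7884 (decimal)
Convert 0x12CF (hexadecimal) → 1×4096 + 2×256 + 12×16 + 15 = 4815 (decimal)
Compute 7884 - 4815 = 3069
3069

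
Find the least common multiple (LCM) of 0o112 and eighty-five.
Convert 0o112 (octal) → 1×64 + 1×8 + 2 = 74 (decimal)
Convert eighty-five (English words) → 85 (decimal)
Compute lcm(74, 85) = 6290
6290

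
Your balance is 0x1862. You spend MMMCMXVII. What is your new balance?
Convert 0x1862 (hexadecimal) → 1×4096 + 8×256 + 6×16 + 2 = 6242 (decimal)
Convert MMMCMXVII (Roman numeral) → 1000 + 1000 + 1000 + 900 + 10 + 5 + 1 + 1 = 3917 (decimal)
Compute 6242 - 3917 = 2325
2325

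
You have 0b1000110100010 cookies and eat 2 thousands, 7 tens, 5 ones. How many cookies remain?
Convert 0b1000110100010 (binary) → 4096 + 256 + 128 + 32 + 2 = 4514 (decimal)
Convert 2 thousands, 7 tens, 5 ones (place-value notation) → 2×1000 + 7×10 + 5 = 2075 (decimal)
Compute 4514 - 2075 = 2439
2439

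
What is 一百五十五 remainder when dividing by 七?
Convert 一百五十五 (Chinese numeral) → 1×100 + 5×10 + 5 = 155 (decimal)
Convert 七 (Chinese numeral) → 7 (decimal)
Compute 155 mod 7 = 1
1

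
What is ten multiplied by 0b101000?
Convert ten (English words) → 10 (decimal)
Convert 0b101000 (binary) → 32 + 8 = 40 (decimal)
Compute 10 × 40 = 400
400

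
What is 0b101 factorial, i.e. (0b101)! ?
Convert 0b101 (binary) → 4 + 1 = 5 (decimal)
Compute 5! = 120
120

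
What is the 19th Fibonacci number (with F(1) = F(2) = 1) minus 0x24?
The 19th Fibonacci number (with F(1) = F(2) = 1) = 4181
Convert 0x24 (hexadecimal) → 2×16 + 4 = 36 (decimal)
Compute 4181 - 36 = 4145
4145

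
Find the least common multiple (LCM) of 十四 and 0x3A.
Convert 十四 (Chinese numeral) → 1×10 + 4 = 14 (decimal)
Convert 0x3A (hexadecimal) → 3×16 + 10 = 58 (decimal)
Compute lcm(14, 58) = 406
406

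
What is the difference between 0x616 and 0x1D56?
Convert 0x616 (hexadecimal) → 6×256 + 1×16 + 6 = 1558 (decimal)
Convert 0x1D56 (hexadecimal) → 1×4096 + 13×256 + 5×16 + 6 = 7510 (decimal)
Difference: |1558 - 7510| = 5952
5952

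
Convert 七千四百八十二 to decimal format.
Convert 七千四百八十二 (Chinese numeral) → 7×1000 + 4×100 + 8×10 + 2 = 7482 (decimal)
7482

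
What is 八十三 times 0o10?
Convert 八十三 (Chinese numeral) → 8×10 + 3 = 83 (decimal)
Convert 0o10 (octal) → 1×8 = 8 (decimal)
Compute 83 × 8 = 664
664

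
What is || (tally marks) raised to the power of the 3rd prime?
Convert || (tally marks) → 2 (decimal)
Convert the 3rd prime (prime index) → 5 (decimal)
Compute 2 ^ 5 = 32
32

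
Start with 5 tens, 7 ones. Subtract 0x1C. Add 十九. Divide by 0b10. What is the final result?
Convert 5 tens, 7 ones (place-value notation) → 5×10 + 7 = 57 (decimal)
Start: 57
Convert 0x1C (hexadecimal) → 1×16 + 12 = 28 (decimal)
57 - 28 = 29
Convert 十九 (Chinese numeral) → 1×10 + 9 = 19 (decimal)
29 + 19 = 48
Convert 0b10 (binary) → 2 (decimal)
48 ÷ 2 = 24
24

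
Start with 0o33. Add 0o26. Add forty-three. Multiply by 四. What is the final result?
Convert 0o33 (octal) → 3×8 + 3 = 27 (decimal)
Start: 27
Convert 0o26 (octal) → 2×8 + 6 = 22 (decimal)
27 + 22 = 49
Convert forty-three (English words) → 43 (decimal)
49 + 43 = 92
Convert 四 (Chinese numeral) → 4 (decimal)
92 × 4 = 368
368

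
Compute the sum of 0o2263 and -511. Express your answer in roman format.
Convert 0o2263 (octal) → 2×512 + 2×64 + 6×8 + 3 = 1203 (decimal)
Compute 1203 + -511 = 692
Convert 692 (decimal) → 692 = 500 + 100 + 90 + 1 + 1 → DCXCII (Roman numeral)
DCXCII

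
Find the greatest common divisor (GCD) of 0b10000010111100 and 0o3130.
Convert 0b10000010111100 (binary) → 8192 + 128 + 32 + 16 + 8 + 4 = 8380 (decimal)
Convert 0o3130 (octal) → 3×512 + 1×64 + 3×8 = 1624 (decimal)
Compute gcd(8380, 1624) = 4
4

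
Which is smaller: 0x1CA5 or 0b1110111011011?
Convert 0x1CA5 (hexadecimal) → 1×4096 + 12×256 + 10×16 + 5 = 7333 (decimal)
Convert 0b1110111011011 (binary) → 4096 + 2048 + 1024 + 256 + 128 + 64 + 16 + 8 + 2 + 1 = 7643 (decimal)
Compare 7333 vs 7643: smaller = 7333
7333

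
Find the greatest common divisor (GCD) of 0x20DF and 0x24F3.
Convert 0x20DF (hexadecimal) → 2×4096 + 13×16 + 15 = 8415 (decimal)
Convert 0x24F3 (hexadecimal) → 2×4096 + 4×256 + 15×16 + 3 = 9459 (decimal)
Compute gcd(8415, 9459) = 9
9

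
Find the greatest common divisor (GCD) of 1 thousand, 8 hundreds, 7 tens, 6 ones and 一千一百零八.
Convert 1 thousand, 8 hundreds, 7 tens, 6 ones (place-value notation) → 1×1000 + 8×100 + 7×10 + 6 = 1876 (decimal)
Convert 一千一百零八 (Chinese numeral) → 1×1000 + 1×100 + 8 = 1108 (decimal)
Compute gcd(1876, 1108) = 4
4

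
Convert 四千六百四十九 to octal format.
Convert 四千六百四十九 (Chinese numeral) → 4×1000 + 6×100 + 4×10 + 9 = 4649 (decimal)
Convert 4649 (decimal) → 4649 = 1×4096 + 1×512 + 5×8 + 1 → 0o11051 (octal)
0o11051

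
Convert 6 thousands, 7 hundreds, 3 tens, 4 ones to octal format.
Convert 6 thousands, 7 hundreds, 3 tens, 4 ones (place-value notation) → 6×1000 + 7×100 + 3×10 + 4 = 6734 (decimal)
Convert 6734 (decimal) → 6734 = 1×4096 + 5×512 + 1×64 + 1×8 + 6 → 0o15116 (octal)
0o15116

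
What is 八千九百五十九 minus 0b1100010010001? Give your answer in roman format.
Convert 八千九百五十九 (Chinese numeral) → 8×1000 + 9×100 + 5×10 + 9 = 8959 (decimal)
Convert 0b1100010010001 (binary) → 4096 + 2048 + 128 + 16 + 1 = 6289 (decimal)
Compute 8959 - 6289 = 2670
Convert 2670 (decimal) → 2670 = 1000 + 1000 + 500 + 100 + 50 + 10 + 10 → MMDCLXX (Roman numeral)
MMDCLXX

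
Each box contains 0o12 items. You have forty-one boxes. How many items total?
Convert 0o12 (octal) → 1×8 + 2 = 10 (decimal)
Convert forty-one (English words) → 41 (decimal)
Compute 10 × 41 = 410
410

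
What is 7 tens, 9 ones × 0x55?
Convert 7 tens, 9 ones (place-value notation) → 7×10 + 9 = 79 (decimal)
Convert 0x55 (hexadecimal) → 5×16 + 5 = 85 (decimal)
Compute 79 × 85 = 6715
6715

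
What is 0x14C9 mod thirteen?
Convert 0x14C9 (hexadecimal) → 1×4096 + 4×256 + 12×16 + 9 = 5321 (decimal)
Convert thirteen (English words) → 13 (decimal)
Compute 5321 mod 13 = 4
4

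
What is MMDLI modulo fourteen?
Convert MMDLI (Roman numeral) → 1000 + 1000 + 500 + 50 + 1 = 2551 (decimal)
Convert fourteen (English words) → 14 (decimal)
Compute 2551 mod 14 = 3
3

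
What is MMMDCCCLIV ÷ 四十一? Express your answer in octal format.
Convert MMMDCCCLIV (Roman numeral) → 1000 + 1000 + 1000 + 500 + 100 + 100 + 100 + 50 + 4 = 3854 (decimal)
Convert 四十一 (Chinese numeral) → 4×10 + 1 = 41 (decimal)
Compute 3854 ÷ 41 = 94
Convert 94 (decimal) → 94 = 1×64 + 3×8 + 6 → 0o136 (octal)
0o136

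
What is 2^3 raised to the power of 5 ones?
Convert 2^3 (power) → 8 (decimal)
Convert 5 ones (place-value notation) → 5 (decimal)
Compute 8 ^ 5 = 32768
32768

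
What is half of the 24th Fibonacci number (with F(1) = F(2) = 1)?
The 24th Fibonacci number (with F(1) = F(2) = 1) = 46368
Compute 46368 ÷ 2 = 23184
23184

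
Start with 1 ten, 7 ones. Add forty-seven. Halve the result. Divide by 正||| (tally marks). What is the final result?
Convert 1 ten, 7 ones (place-value notation) → 1×10 + 7 = 17 (decimal)
Start: 17
Convert forty-seven (English words) → 47 (decimal)
17 + 47 = 64
64 ÷ 2 = 32
Convert 正||| (tally marks) → 5 + 3 = 8 (decimal)
32 ÷ 8 = 4
4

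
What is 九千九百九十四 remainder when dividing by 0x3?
Convert 九千九百九十四 (Chinese numeral) → 9×1000 + 9×100 + 9×10 + 4 = 9994 (decimal)
Convert 0x3 (hexadecimal) → 3 (decimal)
Compute 9994 mod 3 = 1
1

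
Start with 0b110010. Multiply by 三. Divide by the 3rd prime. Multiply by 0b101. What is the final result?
Convert 0b110010 (binary) → 32 + 16 + 2 = 50 (decimal)
Start: 50
Convert 三 (Chinese numeral) → 3 (decimal)
50 × 3 = 150
Convert the 3rd prime (prime index) → 5 (decimal)
150 ÷ 5 = 30
Convert 0b101 (binary) → 4 + 1 = 5 (decimal)
30 × 5 = 150
150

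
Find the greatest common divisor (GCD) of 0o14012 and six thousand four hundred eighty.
Convert 0o14012 (octal) → 1×4096 + 4×512 + 1×8 + 2 = 6154 (decimal)
Convert six thousand four hundred eighty (English words) → 6×1000 + 4×100 + 80 = 6480 (decimal)
Compute gcd(6154, 6480) = 2
2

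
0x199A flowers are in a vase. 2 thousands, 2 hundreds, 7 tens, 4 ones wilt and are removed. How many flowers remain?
Convert 0x199A (hexadecimal) → 1×4096 + 9×256 + 9×16 + 10 = 6554 (decimal)
Convert 2 thousands, 2 hundreds, 7 tens, 4 ones (place-value notation) → 2×1000 + 2×100 + 7×10 + 4 = 2274 (decimal)
Compute 6554 - 2274 = 4280
4280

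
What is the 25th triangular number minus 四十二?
The 25th triangular number = 25×26/2 = 325
Convert 四十二 (Chinese numeral) → 4×10 + 2 = 42 (decimal)
Compute 325 - 42 = 283
283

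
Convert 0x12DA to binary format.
Convert 0x12DA (hexadecimal) → 1×4096 + 2×256 + 13×16 + 10 = 4826 (decimal)
Convert 4826 (decimal) → 4826 = 4096 + 512 + 128 + 64 + 16 + 8 + 2 → 0b1001011011010 (binary)
0b1001011011010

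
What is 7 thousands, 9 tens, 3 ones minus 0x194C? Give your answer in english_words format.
Convert 7 thousands, 9 tens, 3 ones (place-value notation) → 7×1000 + 9×10 + 3 = 7093 (decimal)
Convert 0x194C (hexadecimal) → 1×4096 + 9×256 + 4×16 + 12 = 6476 (decimal)
Compute 7093 - 6476 = 617
Convert 617 (decimal) → 617 = 6×100 + 17 → six hundred seventeen (English words)
six hundred seventeen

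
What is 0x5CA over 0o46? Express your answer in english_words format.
Convert 0x5CA (hexadecimal) → 5×256 + 12×16 + 10 = 1482 (decimal)
Convert 0o46 (octal) → 4×8 + 6 = 38 (decimal)
Compute 1482 ÷ 38 = 39
Convert 39 (decimal) → thirty-nine (English words)
thirty-nine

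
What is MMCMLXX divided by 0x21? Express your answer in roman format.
Convert MMCMLXX (Roman numeral) → 1000 + 1000 + 900 + 50 + 10 + 10 = 2970 (decimal)
Convert 0x21 (hexadecimal) → 2×16 + 1 = 33 (decimal)
Compute 2970 ÷ 33 = 90
Convert 90 (decimal) → XC (Roman numeral)
XC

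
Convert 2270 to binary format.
Convert 2270 (decimal) → 2270 = 2048 + 128 + 64 + 16 + 8 + 4 + 2 → 0b100011011110 (binary)
0b100011011110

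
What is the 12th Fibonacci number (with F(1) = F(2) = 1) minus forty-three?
The 12th Fibonacci number (with F(1) = F(2) = 1): 1, 1, 2, 3, 5, 8, 13, 21, 34, 55, 89, 144 → 144
Convert forty-three (English words) → 43 (decimal)
Compute 144 - 43 = 101
101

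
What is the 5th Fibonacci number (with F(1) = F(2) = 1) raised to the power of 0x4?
Convert the 5th Fibonacci number (with F(1) = F(2) = 1) (Fibonacci index) → 1, 1, 2, 3, 5 → 5 (decimal)
Convert 0x4 (hexadecimal) → 4 (decimal)
Compute 5 ^ 4 = 625
625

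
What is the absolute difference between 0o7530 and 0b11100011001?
Convert 0o7530 (octal) → 7×512 + 5×64 + 3×8 = 3928 (decimal)
Convert 0b11100011001 (binary) → 1024 + 512 + 256 + 16 + 8 + 1 = 1817 (decimal)
Compute |3928 - 1817| = 2111
2111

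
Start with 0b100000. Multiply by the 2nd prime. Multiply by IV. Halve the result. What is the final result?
Convert 0b100000 (binary) → 32 (decimal)
Start: 32
Convert the 2nd prime (prime index) → 3 (decimal)
32 × 3 = 96
Convert IV (Roman numeral) → 4 (decimal)
96 × 4 = 384
384 ÷ 2 = 192
192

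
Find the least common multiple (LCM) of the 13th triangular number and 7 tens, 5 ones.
Convert the 13th triangular number (triangular index) → 13×14/2 = 91 (decimal)
Convert 7 tens, 5 ones (place-value notation) → 7×10 + 5 = 75 (decimal)
Compute lcm(91, 75) = 6825
6825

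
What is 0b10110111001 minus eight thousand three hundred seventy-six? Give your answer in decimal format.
Convert 0b10110111001 (binary) → 1024 + 256 + 128 + 32 + 16 + 8 + 1 = 1465 (decimal)
Convert eight thousand three hundred seventy-six (English words) → 8×1000 + 3×100 + 76 = 8376 (decimal)
Compute 1465 - 8376 = -6911
-6911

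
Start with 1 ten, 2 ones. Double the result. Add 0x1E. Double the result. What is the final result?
Convert 1 ten, 2 ones (place-value notation) → 1×10 + 2 = 12 (decimal)
Start: 12
12 × 2 = 24
Convert 0x1E (hexadecimal) → 1×16 + 14 = 30 (decimal)
24 + 30 = 54
54 × 2 = 108
108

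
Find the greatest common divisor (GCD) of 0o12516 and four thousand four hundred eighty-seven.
Convert 0o12516 (octal) → 1×4096 + 2×512 + 5×64 + 1×8 + 6 = 5454 (decimal)
Convert four thousand four hundred eighty-seven (English words) → 4×1000 + 4×100 + 87 = 4487 (decimal)
Compute gcd(5454, 4487) = 1
1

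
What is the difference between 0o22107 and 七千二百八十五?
Convert 0o22107 (octal) → 2×4096 + 2×512 + 1×64 + 7 = 9287 (decimal)
Convert 七千二百八十五 (Chinese numeral) → 7×1000 + 2×100 + 8×10 + 5 = 7285 (decimal)
Difference: |9287 - 7285| = 2002
2002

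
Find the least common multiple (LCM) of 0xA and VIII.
Convert 0xA (hexadecimal) → 10 (decimal)
Convert VIII (Roman numeral) → 5 + 1 + 1 + 1 = 8 (decimal)
Compute lcm(10, 8) = 40
40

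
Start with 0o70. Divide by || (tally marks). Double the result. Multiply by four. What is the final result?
Convert 0o70 (octal) → 7×8 = 56 (decimal)
Start: 56
Convert || (tally marks) → 2 (decimal)
56 ÷ 2 = 28
28 × 2 = 56
Convert four (English words) → 4 (decimal)
56 × 4 = 224
224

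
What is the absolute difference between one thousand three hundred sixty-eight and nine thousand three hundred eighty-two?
Convert one thousand three hundred sixty-eight (English words) → 1×1000 + 3×100 + 68 = 1368 (decimal)
Convert nine thousand three hundred eighty-two (English words) → 9×1000 + 3×100 + 82 = 9382 (decimal)
Compute |1368 - 9382| = 8014
8014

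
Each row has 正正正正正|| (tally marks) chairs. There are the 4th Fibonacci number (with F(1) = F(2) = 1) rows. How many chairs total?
Convert 正正正正正|| (tally marks) → 5 + 5 + 5 + 5 + 5 + 2 = 27 (decimal)
Convert the 4th Fibonacci number (with F(1) = F(2) = 1) (Fibonacci index) → 1, 1, 2, 3 → 3 (decimal)
Compute 27 × 3 = 81
81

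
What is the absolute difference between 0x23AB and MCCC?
Convert 0x23AB (hexadecimal) → 2×4096 + 3×256 + 10×16 + 11 = 9131 (decimal)
Convert MCCC (Roman numeral) → 1000 + 100 + 100 + 100 = 1300 (decimal)
Compute |9131 - 1300| = 7831
7831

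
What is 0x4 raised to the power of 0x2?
Convert 0x4 (hexadecimal) → 4 (decimal)
Convert 0x2 (hexadecimal) → 2 (decimal)
Compute 4 ^ 2 = 16
16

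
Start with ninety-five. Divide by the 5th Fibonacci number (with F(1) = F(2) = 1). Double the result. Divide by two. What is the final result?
Convert ninety-five (English words) → 95 (decimal)
Start: 95
Convert the 5th Fibonacci number (with F(1) = F(2) = 1) (Fibonacci index) → 1, 1, 2, 3, 5 → 5 (decimal)
95 ÷ 5 = 19
19 × 2 = 38
Convert two (English words) → 2 (decimal)
38 ÷ 2 = 19
19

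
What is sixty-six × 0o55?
Convert sixty-six (English words) → 66 (decimal)
Convert 0o55 (octal) → 5×8 + 5 = 45 (decimal)
Compute 66 × 45 = 2970
2970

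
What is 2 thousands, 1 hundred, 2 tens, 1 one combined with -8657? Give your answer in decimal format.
Convert 2 thousands, 1 hundred, 2 tens, 1 one (place-value notation) → 2×1000 + 1×100 + 2×10 + 1 = 2121 (decimal)
Compute 2121 + -8657 = -6536
-6536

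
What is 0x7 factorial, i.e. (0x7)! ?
Convert 0x7 (hexadecimal) → 7 (decimal)
Compute 7! = 5040
5040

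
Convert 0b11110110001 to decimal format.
Convert 0b11110110001 (binary) → 1024 + 512 + 256 + 128 + 32 + 16 + 1 = 1969 (decimal)
1969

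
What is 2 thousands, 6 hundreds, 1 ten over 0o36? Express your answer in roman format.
Convert 2 thousands, 6 hundreds, 1 ten (place-value notation) → 2×1000 + 6×100 + 1×10 = 2610 (decimal)
Convert 0o36 (octal) → 3×8 + 6 = 30 (decimal)
Compute 2610 ÷ 30 = 87
Convert 87 (decimal) → 87 = 50 + 10 + 10 + 10 + 5 + 1 + 1 → LXXXVII (Roman numeral)
LXXXVII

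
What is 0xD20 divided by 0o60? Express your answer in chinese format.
Convert 0xD20 (hexadecimal) → 13×256 + 2×16 = 3360 (decimal)
Convert 0o60 (octal) → 6×8 = 48 (decimal)
Compute 3360 ÷ 48 = 70
Convert 70 (decimal) → 70 = 7×10 → 七十 (Chinese numeral)
七十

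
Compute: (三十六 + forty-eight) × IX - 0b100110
Convert 三十六 (Chinese numeral) → 3×10 + 6 = 36 (decimal)
Convert forty-eight (English words) → 48 (decimal)
Convert IX (Roman numeral) → 9 (decimal)
Convert 0b100110 (binary) → 32 + 4 + 2 = 38 (decimal)
Expression in decimal: (36 + 48) × 9 - 38
Parentheses first: 36 + 48 = 84
Multiply: 84 × 9 = 756
Subtract: 756 - 38 = 718
718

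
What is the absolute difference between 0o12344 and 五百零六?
Convert 0o12344 (octal) → 1×4096 + 2×512 + 3×64 + 4×8 + 4 = 5348 (decimal)
Convert 五百零六 (Chinese numeral) → 5×100 + 6 = 506 (decimal)
Compute |5348 - 506| = 4842
4842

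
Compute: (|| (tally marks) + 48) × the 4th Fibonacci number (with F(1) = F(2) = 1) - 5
Convert || (tally marks) → 2 (decimal)
Convert the 4th Fibonacci number (with F(1) = F(2) = 1) (Fibonacci index) → 1, 1, 2, 3 → 3 (decimal)
Expression in decimal: (2 + 48) × 3 - 5
Parentheses first: 2 + 48 = 50
Multiply: 50 × 3 = 150
Subtract: 150 - 5 = 145
145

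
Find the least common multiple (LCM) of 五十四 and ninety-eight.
Convert 五十四 (Chinese numeral) → 5×10 + 4 = 54 (decimal)
Convert ninety-eight (English words) → 98 (decimal)
Compute lcm(54, 98) = 2646
2646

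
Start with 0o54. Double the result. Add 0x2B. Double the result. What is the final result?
Convert 0o54 (octal) → 5×8 + 4 = 44 (decimal)
Start: 44
44 × 2 = 88
Convert 0x2B (hexadecimal) → 2×16 + 11 = 43 (decimal)
88 + 43 = 131
131 × 2 = 262
262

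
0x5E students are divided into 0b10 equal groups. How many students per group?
Convert 0x5E (hexadecimal) → 5×16 + 14 = 94 (decimal)
Convert 0b10 (binary) → 2 (decimal)
Compute 94 ÷ 2 = 47
47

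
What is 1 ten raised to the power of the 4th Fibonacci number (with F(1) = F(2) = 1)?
Convert 1 ten (place-value notation) → 1×10 = 10 (decimal)
Convert the 4th Fibonacci number (with F(1) = F(2) = 1) (Fibonacci index) → 1, 1, 2, 3 → 3 (decimal)
Compute 10 ^ 3 = 1000
1000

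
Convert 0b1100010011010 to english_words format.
Convert 0b1100010011010 (binary) → 4096 + 2048 + 128 + 16 + 8 + 2 = 6298 (decimal)
Convert 6298 (decimal) → 6298 = 6×1000 + 2×100 + 98 → six thousand two hundred ninety-eight (English words)
six thousand two hundred ninety-eight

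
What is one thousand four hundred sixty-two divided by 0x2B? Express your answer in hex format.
Convert one thousand four hundred sixty-two (English words) → 1×1000 + 4×100 + 62 = 1462 (decimal)
Convert 0x2B (hexadecimal) → 2×16 + 11 = 43 (decimal)
Compute 1462 ÷ 43 = 34
Convert 34 (decimal) → 34 = 2×16 + 2 → 0x22 (hexadecimal)
0x22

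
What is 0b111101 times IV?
Convert 0b111101 (binary) → 32 + 16 + 8 + 4 + 1 = 61 (decimal)
Convert IV (Roman numeral) → 4 (decimal)
Compute 61 × 4 = 244
244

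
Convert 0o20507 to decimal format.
Convert 0o20507 (octal) → 2×4096 + 5×64 + 7 = 8519 (decimal)
8519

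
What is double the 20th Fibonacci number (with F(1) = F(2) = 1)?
The 20th Fibonacci number (with F(1) = F(2) = 1) = 6765
Compute 6765 × 2 = 13530
13530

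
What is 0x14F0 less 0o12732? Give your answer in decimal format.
Convert 0x14F0 (hexadecimal) → 1×4096 + 4×256 + 15×16 = 5360 (decimal)
Convert 0o12732 (octal) → 1×4096 + 2×512 + 7×64 + 3×8 + 2 = 5594 (decimal)
Compute 5360 - 5594 = -234
-234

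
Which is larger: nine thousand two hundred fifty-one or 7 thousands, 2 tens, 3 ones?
Convert nine thousand two hundred fifty-one (English words) → 9×1000 + 2×100 + 51 = 9251 (decimal)
Convert 7 thousands, 2 tens, 3 ones (place-value notation) → 7×1000 + 2×10 + 3 = 7023 (decimal)
Compare 9251 vs 7023: larger = 9251
9251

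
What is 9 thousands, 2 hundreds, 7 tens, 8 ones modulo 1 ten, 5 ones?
Convert 9 thousands, 2 hundreds, 7 tens, 8 ones (place-value notation) → 9×1000 + 2×100 + 7×10 + 8 = 9278 (decimal)
Convert 1 ten, 5 ones (place-value notation) → 1×10 + 5 = 15 (decimal)
Compute 9278 mod 15 = 8
8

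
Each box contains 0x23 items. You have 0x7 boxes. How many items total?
Convert 0x23 (hexadecimal) → 2×16 + 3 = 35 (decimal)
Convert 0x7 (hexadecimal) → 7 (decimal)
Compute 35 × 7 = 245
245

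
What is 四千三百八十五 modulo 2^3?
Convert 四千三百八十五 (Chinese numeral) → 4×1000 + 3×100 + 8×10 + 5 = 4385 (decimal)
Convert 2^3 (power) → 8 (decimal)
Compute 4385 mod 8 = 1
1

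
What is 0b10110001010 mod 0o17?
Convert 0b10110001010 (binary) → 1024 + 256 + 128 + 8 + 2 = 1418 (decimal)
Convert 0o17 (octal) → 1×8 + 7 = 15 (decimal)
Compute 1418 mod 15 = 8
8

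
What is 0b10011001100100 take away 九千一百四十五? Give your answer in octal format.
Convert 0b10011001100100 (binary) → 8192 + 1024 + 512 + 64 + 32 + 4 = 9828 (decimal)
Convert 九千一百四十五 (Chinese numeral) → 9×1000 + 1×100 + 4×10 + 5 = 9145 (decimal)
Compute 9828 - 9145 = 683
Convert 683 (decimal) → 683 = 1×512 + 2×64 + 5×8 + 3 → 0o1253 (octal)
0o1253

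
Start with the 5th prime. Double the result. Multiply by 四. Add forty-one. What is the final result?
Convert the 5th prime (prime index) → 11 (decimal)
Start: 11
11 × 2 = 22
Convert 四 (Chinese numeral) → 4 (decimal)
22 × 4 = 88
Convert forty-one (English words) → 41 (decimal)
88 + 41 = 129
129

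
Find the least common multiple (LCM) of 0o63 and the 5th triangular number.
Convert 0o63 (octal) → 6×8 + 3 = 51 (decimal)
Convert the 5th triangular number (triangular index) → 5×6/2 = 15 (decimal)
Compute lcm(51, 15) = 255
255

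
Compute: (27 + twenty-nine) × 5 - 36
Convert twenty-nine (English words) → 29 (decimal)
Expression in decimal: (27 + 29) × 5 - 36
Parentheses first: 27 + 29 = 56
Multiply: 56 × 5 = 280
Subtract: 280 - 36 = 244
244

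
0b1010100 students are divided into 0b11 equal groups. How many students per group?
Convert 0b1010100 (binary) → 64 + 16 + 4 = 84 (decimal)
Convert 0b11 (binary) → 2 + 1 = 3 (decimal)
Compute 84 ÷ 3 = 28
28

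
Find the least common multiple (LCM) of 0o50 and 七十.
Convert 0o50 (octal) → 5×8 = 40 (decimal)
Convert 七十 (Chinese numeral) → 7×10 = 70 (decimal)
Compute lcm(40, 70) = 280
280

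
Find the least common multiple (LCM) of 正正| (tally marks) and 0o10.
Convert 正正| (tally marks) → 5 + 5 + 1 = 11 (decimal)
Convert 0o10 (octal) → 1×8 = 8 (decimal)
Compute lcm(11, 8) = 88
88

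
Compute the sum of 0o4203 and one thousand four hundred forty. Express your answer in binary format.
Convert 0o4203 (octal) → 4×512 + 2×64 + 3 = 2179 (decimal)
Convert one thousand four hundred forty (English words) → 1×1000 + 4×100 + 40 = 1440 (decimal)
Compute 2179 + 1440 = 3619
Convert 3619 (decimal) → 3619 = 2048 + 1024 + 512 + 32 + 2 + 1 → 0b111000100011 (binary)
0b111000100011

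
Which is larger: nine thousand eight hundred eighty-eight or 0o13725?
Convert nine thousand eight hundred eighty-eight (English words) → 9×1000 + 8×100 + 88 = 9888 (decimal)
Convert 0o13725 (octal) → 1×4096 + 3×512 + 7×64 + 2×8 + 5 = 6101 (decimal)
Compare 9888 vs 6101: larger = 9888
9888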